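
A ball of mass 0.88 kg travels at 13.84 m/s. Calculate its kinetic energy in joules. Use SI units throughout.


KE = 0.5 * m * v^2
KE = 0.5 * 0.88 * 13.84^2
KE = 0.5 * 0.88 * 191.5456 = 84.2801 J

84.2801 J


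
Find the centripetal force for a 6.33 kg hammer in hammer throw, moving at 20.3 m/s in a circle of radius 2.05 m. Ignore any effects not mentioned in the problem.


Fc = m * v^2 / r
v^2 = 20.3^2 = 412.09
Fc = 6.33 * 412.09 / 2.05
Fc = 2608.5297 / 2.05 = 1272.4535 N

1272.4535 N


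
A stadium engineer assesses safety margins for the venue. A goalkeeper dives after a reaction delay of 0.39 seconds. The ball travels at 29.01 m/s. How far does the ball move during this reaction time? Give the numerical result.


d = v * t
d = 29.01 * 0.39
d = 11.3139 m

11.3139 m


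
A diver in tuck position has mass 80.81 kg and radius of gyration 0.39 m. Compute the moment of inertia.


I = m * k^2
I = 80.81 * 0.39^2
I = 80.81 * 0.1521 = 12.2912 kg*m^2

12.2912 kg*m^2


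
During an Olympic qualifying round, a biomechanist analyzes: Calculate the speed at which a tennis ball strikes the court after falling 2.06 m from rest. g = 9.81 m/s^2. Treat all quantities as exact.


v = sqrt(2 * g * h)
v = sqrt(2 * 9.81 * 2.06)
v = sqrt(40.4172) = 6.3575 m/s

6.3575 m/s


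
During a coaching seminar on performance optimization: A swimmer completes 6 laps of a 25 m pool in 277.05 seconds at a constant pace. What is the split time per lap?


Split time = total_time / n_laps = 277.05 / 6
Split time = 46.175 s per lap

46.175 s


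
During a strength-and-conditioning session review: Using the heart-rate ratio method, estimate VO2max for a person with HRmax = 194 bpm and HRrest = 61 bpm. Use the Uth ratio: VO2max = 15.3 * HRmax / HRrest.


VO2max = 15.3 * HRmax / HRrest
VO2max = 15.3 * 194 / 61
VO2max = 2968.2 / 61 = 48.659 mL/kg/min

48.659 mL/kg/min


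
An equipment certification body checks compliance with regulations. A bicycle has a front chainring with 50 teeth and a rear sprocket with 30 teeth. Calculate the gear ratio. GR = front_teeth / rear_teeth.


GR = front_teeth / rear_teeth
GR = 50 / 30
GR = 1.6667

1.6667


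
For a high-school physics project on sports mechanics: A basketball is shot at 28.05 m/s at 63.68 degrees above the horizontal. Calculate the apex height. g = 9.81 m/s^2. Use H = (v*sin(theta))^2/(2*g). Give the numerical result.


H = (v*sin(theta))^2 / (2*g)
vy = v*sin(theta) = 28.05 * sin(63.68 deg) = 25.1421 m/s
H = vy^2 / (2*g) = 632.1254 / (2*9.81)
H = 632.1254 / 19.62 = 32.2184 m

32.2184 m


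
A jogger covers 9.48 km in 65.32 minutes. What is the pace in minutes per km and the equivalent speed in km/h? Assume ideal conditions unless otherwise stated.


Pace = time / distance = 65.32 min / 9.48 km = 6.8903 min/km
Speed = distance / time_in_hours = 9.48 / 1.0887 hr
Speed = 8.7079 km/h

6.8903 min/km, 8.7079 km/h


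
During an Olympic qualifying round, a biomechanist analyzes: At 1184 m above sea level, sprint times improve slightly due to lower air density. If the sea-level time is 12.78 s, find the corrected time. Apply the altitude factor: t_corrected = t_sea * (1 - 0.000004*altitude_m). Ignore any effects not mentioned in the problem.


Correction factor = 1 - 0.000004 * 1184 = 0.995264
t_corrected = t_sea * factor = 12.78 * 0.995264
t_corrected = 12.7195 s

12.7195 s


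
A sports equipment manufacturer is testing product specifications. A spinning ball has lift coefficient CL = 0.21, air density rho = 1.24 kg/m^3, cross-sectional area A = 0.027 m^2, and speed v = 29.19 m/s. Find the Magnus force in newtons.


FM = 0.5 * CL * rho * A * v^2
FM = 0.5 * 0.21 * 1.24 * 0.027 * 29.19^2
v^2 = 852.0561
FM = 0.5 * 0.21 * 1.24 * 0.027 * 852.0561 = 2.9953 N

2.9953 N


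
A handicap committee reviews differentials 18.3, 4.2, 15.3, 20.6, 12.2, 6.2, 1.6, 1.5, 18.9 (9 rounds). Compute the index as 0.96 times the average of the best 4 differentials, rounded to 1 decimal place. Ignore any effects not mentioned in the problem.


All differentials: 18.3, 4.2, 15.3, 20.6, 12.2, 6.2, 1.6, 1.5, 18.9
Sorted: 1.5, 1.6, 4.2, 6.2, 12.2, 15.3, 18.3, 18.9, 20.6
Best 4: 1.5, 1.6, 4.2, 6.2
Average of best = 13.5 / 4 = 3.375
Raw index = 3.375 * 0.96 = 3.24
Handicap index = round(3.24, 1) = 3.2

3.2


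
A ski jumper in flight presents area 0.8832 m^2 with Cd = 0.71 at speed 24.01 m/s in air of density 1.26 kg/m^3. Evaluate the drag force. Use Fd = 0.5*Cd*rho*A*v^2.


Fd = 0.5 * Cd * rho * A * v^2
Fd = 0.5 * 0.71 * 1.26 * 0.8832 * 24.01^2
v^2 = 576.4801
Fd = 0.5 * 0.71 * 1.26 * 0.8832 * 576.4801 = 227.7416 N

227.7416 N


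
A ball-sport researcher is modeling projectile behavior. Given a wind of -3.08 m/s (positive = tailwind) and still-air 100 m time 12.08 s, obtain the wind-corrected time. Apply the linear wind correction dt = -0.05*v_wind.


dt = -0.05 * v_wind = -0.05 * -3.08 = 0.154 s
t_corrected = t_still + dt = 12.08 + (0.154)
t_corrected = 12.234 s

12.234 s


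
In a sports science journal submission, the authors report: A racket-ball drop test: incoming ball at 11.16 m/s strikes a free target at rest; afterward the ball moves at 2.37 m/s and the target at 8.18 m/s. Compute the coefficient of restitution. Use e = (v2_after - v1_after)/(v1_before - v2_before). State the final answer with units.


e = (v2_after - v1_after) / (v1_before - v2_before)
Numerator = 8.18 - 2.37 = 5.81
Denominator = 11.16 - 0 = 11.16
e = 5.81 / 11.16 = 0.5206

0.5206


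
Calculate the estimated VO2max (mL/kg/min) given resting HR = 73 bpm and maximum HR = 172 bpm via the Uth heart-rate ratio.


VO2max = 15.3 * HRmax / HRrest
VO2max = 15.3 * 172 / 73
VO2max = 2631.6 / 73 = 36.0493 mL/kg/min

36.0493 mL/kg/min


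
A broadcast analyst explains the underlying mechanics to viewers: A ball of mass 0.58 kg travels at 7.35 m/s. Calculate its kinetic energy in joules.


KE = 0.5 * m * v^2
KE = 0.5 * 0.58 * 7.35^2
KE = 0.5 * 0.58 * 54.0225 = 15.6665 J

15.6665 J


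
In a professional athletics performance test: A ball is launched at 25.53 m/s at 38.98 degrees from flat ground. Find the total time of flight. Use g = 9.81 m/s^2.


T = 2*v*sin(theta)/g
sin(theta) = sin(38.98 deg) = 0.629
T = 2*25.53*0.629 / 9.81
T = 32.1192 / 9.81 = 3.2741 s

3.2741 s


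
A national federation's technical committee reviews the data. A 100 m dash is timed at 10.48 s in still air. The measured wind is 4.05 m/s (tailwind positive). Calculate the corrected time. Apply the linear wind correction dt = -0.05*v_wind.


dt = -0.05 * v_wind = -0.05 * 4.05 = -0.2025 s
t_corrected = t_still + dt = 10.48 + (-0.2025)
t_corrected = 10.2775 s

10.2775 s


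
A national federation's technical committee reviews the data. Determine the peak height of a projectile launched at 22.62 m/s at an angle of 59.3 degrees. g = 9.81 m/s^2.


H = (v*sin(theta))^2 / (2*g)
vy = v*sin(theta) = 22.62 * sin(59.3 deg) = 19.4499 m/s
H = vy^2 / (2*g) = 378.297 / (2*9.81)
H = 378.297 / 19.62 = 19.2812 m

19.2812 m


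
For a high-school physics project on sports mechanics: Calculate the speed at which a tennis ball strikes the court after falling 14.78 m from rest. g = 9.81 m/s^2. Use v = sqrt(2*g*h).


v = sqrt(2 * g * h)
v = sqrt(2 * 9.81 * 14.78)
v = sqrt(289.9836) = 17.0289 m/s

17.0289 m/s


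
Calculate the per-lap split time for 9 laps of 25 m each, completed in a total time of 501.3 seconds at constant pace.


Split time = total_time / n_laps = 501.3 / 9
Split time = 55.7 s per lap

55.7 s


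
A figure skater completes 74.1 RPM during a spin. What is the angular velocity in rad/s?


omega = RPM * 2 * pi / 60
omega = 74.1 * 2 * 3.14159 / 60
omega = 465.584 / 60 = 7.7597 rad/s

7.7597 rad/s


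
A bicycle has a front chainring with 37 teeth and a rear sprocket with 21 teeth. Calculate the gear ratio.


GR = front_teeth / rear_teeth
GR = 37 / 21
GR = 1.7619

1.7619


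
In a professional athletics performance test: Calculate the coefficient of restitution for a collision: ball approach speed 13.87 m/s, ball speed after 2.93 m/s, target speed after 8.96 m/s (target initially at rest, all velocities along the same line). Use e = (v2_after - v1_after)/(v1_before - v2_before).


e = (v2_after - v1_after) / (v1_before - v2_before)
Numerator = 8.96 - 2.93 = 6.03
Denominator = 13.87 - 0 = 13.87
e = 6.03 / 13.87 = 0.4348

0.4348


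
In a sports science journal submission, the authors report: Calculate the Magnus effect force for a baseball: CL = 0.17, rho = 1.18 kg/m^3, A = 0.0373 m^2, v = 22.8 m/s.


FM = 0.5 * CL * rho * A * v^2
FM = 0.5 * 0.17 * 1.18 * 0.0373 * 22.8^2
v^2 = 519.84
FM = 0.5 * 0.17 * 1.18 * 0.0373 * 519.84 = 1.9448 N

1.9448 N


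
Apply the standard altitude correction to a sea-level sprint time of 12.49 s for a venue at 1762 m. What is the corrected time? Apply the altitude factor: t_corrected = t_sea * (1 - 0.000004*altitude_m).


Correction factor = 1 - 0.000004 * 1762 = 0.992952
t_corrected = t_sea * factor = 12.49 * 0.992952
t_corrected = 12.402 s

12.402 s


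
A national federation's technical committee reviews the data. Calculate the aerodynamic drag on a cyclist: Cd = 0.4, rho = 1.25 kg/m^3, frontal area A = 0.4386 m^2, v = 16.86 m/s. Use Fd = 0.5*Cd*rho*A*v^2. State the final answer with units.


Fd = 0.5 * Cd * rho * A * v^2
Fd = 0.5 * 0.4 * 1.25 * 0.4386 * 16.86^2
v^2 = 284.2596
Fd = 0.5 * 0.4 * 1.25 * 0.4386 * 284.2596 = 31.1691 N

31.1691 N


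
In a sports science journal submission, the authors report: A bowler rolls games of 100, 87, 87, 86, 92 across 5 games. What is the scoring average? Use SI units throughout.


Average = sum / n
Sum = 452
Average = 452 / 5 = 90.4

90.4


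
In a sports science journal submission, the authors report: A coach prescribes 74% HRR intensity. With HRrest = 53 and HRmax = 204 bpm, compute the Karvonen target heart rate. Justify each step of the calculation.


Target = HRrest + pct*(HRmax - HRrest)
Heart rate reserve = HRmax - HRrest = 204 - 53 = 151 bpm
Fraction = 74% = 0.74
Target = 53 + 0.74 * 151
Target = 53 + 111.74 = 164.74 bpm

164.74 bpm


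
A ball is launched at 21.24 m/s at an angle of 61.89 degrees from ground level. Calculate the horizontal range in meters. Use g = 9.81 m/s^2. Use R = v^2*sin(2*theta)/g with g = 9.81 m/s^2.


R = v^2 * sin(2*theta) / g
Convert angle to radians: theta = 61.89 deg = 1.0802 rad
sin(2*theta) = sin(2.1604) = 0.8312
R = 21.24^2 * 0.8312 / 9.81
R = 451.1376 * 0.8312 / 9.81 = 38.2238 m

38.2238 m


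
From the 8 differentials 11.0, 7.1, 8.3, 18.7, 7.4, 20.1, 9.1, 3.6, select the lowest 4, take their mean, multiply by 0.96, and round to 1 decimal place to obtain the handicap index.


All differentials: 11.0, 7.1, 8.3, 18.7, 7.4, 20.1, 9.1, 3.6
Sorted: 3.6, 7.1, 7.4, 8.3, 9.1, 11.0, 18.7, 20.1
Best 4: 3.6, 7.1, 7.4, 8.3
Average of best = 26.4 / 4 = 6.6
Raw index = 6.6 * 0.96 = 6.336
Handicap index = round(6.336, 1) = 6.3

6.3


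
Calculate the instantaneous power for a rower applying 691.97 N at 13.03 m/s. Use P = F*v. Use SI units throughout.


P = F * v
P = 691.97 * 13.03
P = 9016.3691 W

9016.3691 W


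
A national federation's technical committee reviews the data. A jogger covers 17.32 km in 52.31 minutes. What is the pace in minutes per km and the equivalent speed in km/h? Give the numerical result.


Pace = time / distance = 52.31 min / 17.32 km = 3.0202 min/km
Speed = distance / time_in_hours = 17.32 / 0.8718 hr
Speed = 19.8662 km/h

3.0202 min/km, 19.8662 km/h


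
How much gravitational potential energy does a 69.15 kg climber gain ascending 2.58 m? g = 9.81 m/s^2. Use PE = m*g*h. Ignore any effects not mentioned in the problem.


PE = m * g * h
PE = 69.15 * 9.81 * 2.58
PE = 678.3615 * 2.58 = 1750.1727 J

1750.1727 J


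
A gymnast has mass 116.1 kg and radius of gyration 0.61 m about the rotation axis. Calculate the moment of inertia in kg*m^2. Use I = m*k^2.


I = m * k^2
I = 116.1 * 0.61^2
I = 116.1 * 0.3721 = 43.2008 kg*m^2

43.2008 kg*m^2


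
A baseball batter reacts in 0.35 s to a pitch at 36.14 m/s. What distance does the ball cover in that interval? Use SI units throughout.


d = v * t
d = 36.14 * 0.35
d = 12.649 m

12.649 m


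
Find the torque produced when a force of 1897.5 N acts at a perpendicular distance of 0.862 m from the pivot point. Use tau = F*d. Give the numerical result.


tau = F * d
tau = 1897.5 * 0.862
tau = 1635.645 N*m

1635.645 N*m


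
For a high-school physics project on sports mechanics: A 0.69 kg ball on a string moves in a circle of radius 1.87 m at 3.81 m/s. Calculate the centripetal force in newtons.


Fc = m * v^2 / r
v^2 = 3.81^2 = 14.5161
Fc = 0.69 * 14.5161 / 1.87
Fc = 10.0161 / 1.87 = 5.3562 N

5.3562 N


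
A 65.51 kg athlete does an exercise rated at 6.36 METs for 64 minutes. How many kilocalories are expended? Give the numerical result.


kcal = MET * mass * time_hr
Convert time: 64 min = 1.0667 hr
kcal = 6.36 * 65.51 * 1.0667
kcal = 444.4198 kcal

444.4198 kcal


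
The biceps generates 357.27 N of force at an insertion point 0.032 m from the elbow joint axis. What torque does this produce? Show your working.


tau = F * d
tau = 357.27 * 0.032
tau = 11.4326 N*m

11.4326 N*m


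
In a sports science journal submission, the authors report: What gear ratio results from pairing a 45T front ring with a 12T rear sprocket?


GR = front_teeth / rear_teeth
GR = 45 / 12
GR = 3.75

3.75


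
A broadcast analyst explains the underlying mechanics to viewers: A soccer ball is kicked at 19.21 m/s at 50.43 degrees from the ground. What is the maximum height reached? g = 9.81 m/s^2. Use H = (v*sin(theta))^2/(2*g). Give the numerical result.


H = (v*sin(theta))^2 / (2*g)
vy = v*sin(theta) = 19.21 * sin(50.43 deg) = 14.808 m/s
H = vy^2 / (2*g) = 219.2759 / (2*9.81)
H = 219.2759 / 19.62 = 11.1761 m

11.1761 m


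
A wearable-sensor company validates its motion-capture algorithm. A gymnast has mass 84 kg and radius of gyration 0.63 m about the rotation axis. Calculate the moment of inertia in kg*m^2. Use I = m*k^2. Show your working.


I = m * k^2
I = 84 * 0.63^2
I = 84 * 0.3969 = 33.3396 kg*m^2

33.3396 kg*m^2


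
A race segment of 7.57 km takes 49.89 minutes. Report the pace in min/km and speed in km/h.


Pace = time / distance = 49.89 min / 7.57 km = 6.5905 min/km
Speed = distance / time_in_hours = 7.57 / 0.8315 hr
Speed = 9.104 km/h

6.5905 min/km, 9.104 km/h


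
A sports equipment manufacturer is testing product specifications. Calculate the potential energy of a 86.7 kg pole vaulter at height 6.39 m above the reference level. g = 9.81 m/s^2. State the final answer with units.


PE = m * g * h
PE = 86.7 * 9.81 * 6.39
PE = 850.527 * 6.39 = 5434.8675 J

5434.8675 J


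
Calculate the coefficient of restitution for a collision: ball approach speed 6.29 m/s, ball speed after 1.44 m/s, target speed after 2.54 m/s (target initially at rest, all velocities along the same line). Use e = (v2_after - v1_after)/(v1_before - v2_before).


e = (v2_after - v1_after) / (v1_before - v2_before)
Numerator = 2.54 - 1.44 = 1.1
Denominator = 6.29 - 0 = 6.29
e = 1.1 / 6.29 = 0.1749

0.1749


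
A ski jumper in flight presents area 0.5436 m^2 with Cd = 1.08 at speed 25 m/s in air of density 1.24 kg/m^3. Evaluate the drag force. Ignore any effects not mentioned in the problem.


Fd = 0.5 * Cd * rho * A * v^2
Fd = 0.5 * 1.08 * 1.24 * 0.5436 * 25^2
v^2 = 625
Fd = 0.5 * 1.08 * 1.24 * 0.5436 * 625 = 227.4966 N

227.4966 N


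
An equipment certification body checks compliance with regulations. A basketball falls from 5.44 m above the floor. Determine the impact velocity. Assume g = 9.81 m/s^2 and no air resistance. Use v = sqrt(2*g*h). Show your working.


v = sqrt(2 * g * h)
v = sqrt(2 * 9.81 * 5.44)
v = sqrt(106.7328) = 10.3312 m/s

10.3312 m/s


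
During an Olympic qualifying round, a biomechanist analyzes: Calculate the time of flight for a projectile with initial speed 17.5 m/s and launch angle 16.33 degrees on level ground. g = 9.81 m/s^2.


T = 2*v*sin(theta)/g
sin(theta) = sin(16.33 deg) = 0.2812
T = 2*17.5*0.2812 / 9.81
T = 9.8409 / 9.81 = 1.0032 s

1.0032 s


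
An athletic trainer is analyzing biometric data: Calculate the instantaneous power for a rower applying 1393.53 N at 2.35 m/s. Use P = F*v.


P = F * v
P = 1393.53 * 2.35
P = 3274.7955 W

3274.7955 W


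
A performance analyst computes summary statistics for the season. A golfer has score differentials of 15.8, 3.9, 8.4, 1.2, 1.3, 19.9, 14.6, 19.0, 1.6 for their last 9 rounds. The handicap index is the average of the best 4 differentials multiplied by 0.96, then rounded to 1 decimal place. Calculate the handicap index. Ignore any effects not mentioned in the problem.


All differentials: 15.8, 3.9, 8.4, 1.2, 1.3, 19.9, 14.6, 19.0, 1.6
Sorted: 1.2, 1.3, 1.6, 3.9, 8.4, 14.6, 15.8, 19.0, 19.9
Best 4: 1.2, 1.3, 1.6, 3.9
Average of best = 8 / 4 = 2
Raw index = 2 * 0.96 = 1.92
Handicap index = round(1.92, 1) = 1.9

1.9


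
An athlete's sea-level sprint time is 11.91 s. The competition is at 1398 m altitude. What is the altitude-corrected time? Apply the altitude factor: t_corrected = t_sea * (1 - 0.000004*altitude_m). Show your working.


Correction factor = 1 - 0.000004 * 1398 = 0.994408
t_corrected = t_sea * factor = 11.91 * 0.994408
t_corrected = 11.8434 s

11.8434 s


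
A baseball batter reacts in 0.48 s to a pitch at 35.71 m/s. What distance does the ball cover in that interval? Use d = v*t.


d = v * t
d = 35.71 * 0.48
d = 17.1408 m

17.1408 m


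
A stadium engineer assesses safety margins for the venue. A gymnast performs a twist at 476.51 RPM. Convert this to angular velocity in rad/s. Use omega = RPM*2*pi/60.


omega = RPM * 2 * pi / 60
omega = 476.51 * 2 * 3.14159 / 60
omega = 2994.0006 / 60 = 49.9 rad/s

49.9 rad/s


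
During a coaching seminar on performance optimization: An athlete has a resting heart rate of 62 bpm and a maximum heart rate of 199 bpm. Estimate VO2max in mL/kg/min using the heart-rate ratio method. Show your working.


VO2max = 15.3 * HRmax / HRrest
VO2max = 15.3 * 199 / 62
VO2max = 3044.7 / 62 = 49.1081 mL/kg/min

49.1081 mL/kg/min


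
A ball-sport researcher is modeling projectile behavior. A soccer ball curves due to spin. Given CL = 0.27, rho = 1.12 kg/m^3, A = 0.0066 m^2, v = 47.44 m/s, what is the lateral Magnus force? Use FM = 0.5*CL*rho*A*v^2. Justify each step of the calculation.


FM = 0.5 * CL * rho * A * v^2
FM = 0.5 * 0.27 * 1.12 * 0.0066 * 47.44^2
v^2 = 2250.5536
FM = 0.5 * 0.27 * 1.12 * 0.0066 * 2250.5536 = 2.2459 N

2.2459 N


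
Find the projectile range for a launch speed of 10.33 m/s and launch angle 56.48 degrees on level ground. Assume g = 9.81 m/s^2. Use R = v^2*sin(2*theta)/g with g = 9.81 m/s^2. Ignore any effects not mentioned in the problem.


R = v^2 * sin(2*theta) / g
Convert angle to radians: theta = 56.48 deg = 0.9858 rad
sin(2*theta) = sin(1.9715) = 0.9208
R = 10.33^2 * 0.9208 / 9.81
R = 106.7089 * 0.9208 / 9.81 = 10.0158 m

10.0158 m


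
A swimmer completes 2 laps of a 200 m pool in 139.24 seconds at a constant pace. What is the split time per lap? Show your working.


Split time = total_time / n_laps = 139.24 / 2
Split time = 69.62 s per lap

69.62 s


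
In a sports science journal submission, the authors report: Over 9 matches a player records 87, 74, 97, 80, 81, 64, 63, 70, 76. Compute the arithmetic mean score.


Average = sum / n
Sum = 692
Average = 692 / 9 = 76.8889

76.8889


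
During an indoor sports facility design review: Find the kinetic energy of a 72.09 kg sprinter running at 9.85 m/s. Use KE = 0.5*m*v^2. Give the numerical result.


KE = 0.5 * m * v^2
KE = 0.5 * 72.09 * 9.85^2
KE = 0.5 * 72.09 * 97.0225 = 3497.176 J

3497.176 J


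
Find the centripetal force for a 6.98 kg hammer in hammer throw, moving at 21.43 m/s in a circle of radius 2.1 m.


Fc = m * v^2 / r
v^2 = 21.43^2 = 459.2449
Fc = 6.98 * 459.2449 / 2.1
Fc = 3205.5294 / 2.1 = 1526.4426 N

1526.4426 N


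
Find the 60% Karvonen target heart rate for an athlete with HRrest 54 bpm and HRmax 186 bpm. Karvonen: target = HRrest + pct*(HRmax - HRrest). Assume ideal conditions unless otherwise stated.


Target = HRrest + pct*(HRmax - HRrest)
Heart rate reserve = HRmax - HRrest = 186 - 54 = 132 bpm
Fraction = 60% = 0.6
Target = 54 + 0.6 * 132
Target = 54 + 79.2 = 133.2 bpm

133.2 bpm


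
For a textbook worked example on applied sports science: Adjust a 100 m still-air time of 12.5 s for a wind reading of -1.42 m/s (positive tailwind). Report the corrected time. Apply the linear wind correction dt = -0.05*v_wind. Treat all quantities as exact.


dt = -0.05 * v_wind = -0.05 * -1.42 = 0.071 s
t_corrected = t_still + dt = 12.5 + (0.071)
t_corrected = 12.571 s

12.571 s


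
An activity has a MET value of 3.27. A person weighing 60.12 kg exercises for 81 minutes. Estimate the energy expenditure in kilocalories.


kcal = MET * mass * time_hr
Convert time: 81 min = 1.35 hr
kcal = 3.27 * 60.12 * 1.35
kcal = 265.3997 kcal

265.3997 kcal


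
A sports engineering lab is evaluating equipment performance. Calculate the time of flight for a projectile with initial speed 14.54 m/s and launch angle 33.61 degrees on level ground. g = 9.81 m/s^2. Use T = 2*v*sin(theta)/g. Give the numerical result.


T = 2*v*sin(theta)/g
sin(theta) = sin(33.61 deg) = 0.5535
T = 2*14.54*0.5535 / 9.81
T = 16.0969 / 9.81 = 1.6409 s

1.6409 s


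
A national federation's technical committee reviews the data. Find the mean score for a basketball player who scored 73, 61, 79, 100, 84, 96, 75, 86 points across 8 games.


Average = sum / n
Sum = 654
Average = 654 / 8 = 81.75

81.75


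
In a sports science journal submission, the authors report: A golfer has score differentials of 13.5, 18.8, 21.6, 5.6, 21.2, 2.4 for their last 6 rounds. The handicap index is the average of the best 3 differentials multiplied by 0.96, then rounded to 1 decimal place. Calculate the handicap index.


All differentials: 13.5, 18.8, 21.6, 5.6, 21.2, 2.4
Sorted: 2.4, 5.6, 13.5, 18.8, 21.2, 21.6
Best 3: 2.4, 5.6, 13.5
Average of best = 21.5 / 3 = 7.1667
Raw index = 7.1667 * 0.96 = 6.88
Handicap index = round(6.88, 1) = 6.9

6.9


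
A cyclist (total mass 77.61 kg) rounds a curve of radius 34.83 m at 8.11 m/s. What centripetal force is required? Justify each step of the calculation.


Fc = m * v^2 / r
v^2 = 8.11^2 = 65.7721
Fc = 77.61 * 65.7721 / 34.83
Fc = 5104.5727 / 34.83 = 146.5568 N

146.5568 N


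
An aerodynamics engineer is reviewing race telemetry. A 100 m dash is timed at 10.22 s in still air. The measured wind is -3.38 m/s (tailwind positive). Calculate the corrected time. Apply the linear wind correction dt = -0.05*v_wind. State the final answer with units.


dt = -0.05 * v_wind = -0.05 * -3.38 = 0.169 s
t_corrected = t_still + dt = 10.22 + (0.169)
t_corrected = 10.389 s

10.389 s


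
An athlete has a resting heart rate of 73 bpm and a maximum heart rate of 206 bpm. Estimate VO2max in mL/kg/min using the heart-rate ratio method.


VO2max = 15.3 * HRmax / HRrest
VO2max = 15.3 * 206 / 73
VO2max = 3151.8 / 73 = 43.1753 mL/kg/min

43.1753 mL/kg/min


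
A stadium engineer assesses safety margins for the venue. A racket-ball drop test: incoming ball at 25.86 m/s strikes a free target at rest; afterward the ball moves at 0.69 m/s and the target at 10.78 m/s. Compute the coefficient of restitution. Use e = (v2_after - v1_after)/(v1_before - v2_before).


e = (v2_after - v1_after) / (v1_before - v2_before)
Numerator = 10.78 - 0.69 = 10.09
Denominator = 25.86 - 0 = 25.86
e = 10.09 / 25.86 = 0.3902

0.3902


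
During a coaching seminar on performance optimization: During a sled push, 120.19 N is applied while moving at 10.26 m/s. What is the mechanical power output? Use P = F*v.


P = F * v
P = 120.19 * 10.26
P = 1233.1494 W

1233.1494 W


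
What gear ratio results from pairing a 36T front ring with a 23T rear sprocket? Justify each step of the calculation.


GR = front_teeth / rear_teeth
GR = 36 / 23
GR = 1.5652

1.5652


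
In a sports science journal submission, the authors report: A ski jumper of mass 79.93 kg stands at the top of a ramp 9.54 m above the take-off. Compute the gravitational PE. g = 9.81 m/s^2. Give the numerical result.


PE = m * g * h
PE = 79.93 * 9.81 * 9.54
PE = 784.1133 * 9.54 = 7480.4409 J

7480.4409 J


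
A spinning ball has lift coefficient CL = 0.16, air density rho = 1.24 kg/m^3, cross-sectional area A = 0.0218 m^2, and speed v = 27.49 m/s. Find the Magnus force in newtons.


FM = 0.5 * CL * rho * A * v^2
FM = 0.5 * 0.16 * 1.24 * 0.0218 * 27.49^2
v^2 = 755.7001
FM = 0.5 * 0.16 * 1.24 * 0.0218 * 755.7001 = 1.6342 N

1.6342 N


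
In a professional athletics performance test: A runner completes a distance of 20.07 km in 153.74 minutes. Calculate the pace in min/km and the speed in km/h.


Pace = time / distance = 153.74 min / 20.07 km = 7.6602 min/km
Speed = distance / time_in_hours = 20.07 / 2.5623 hr
Speed = 7.8327 km/h

7.6602 min/km, 7.8327 km/h


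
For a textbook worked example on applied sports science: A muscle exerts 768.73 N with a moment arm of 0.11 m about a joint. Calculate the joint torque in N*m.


tau = F * d
tau = 768.73 * 0.11
tau = 84.5603 N*m

84.5603 N*m


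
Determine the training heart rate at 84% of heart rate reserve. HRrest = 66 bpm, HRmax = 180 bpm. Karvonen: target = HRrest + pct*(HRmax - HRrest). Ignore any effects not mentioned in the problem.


Target = HRrest + pct*(HRmax - HRrest)
Heart rate reserve = HRmax - HRrest = 180 - 66 = 114 bpm
Fraction = 84% = 0.84
Target = 66 + 0.84 * 114
Target = 66 + 95.76 = 161.76 bpm

161.76 bpm


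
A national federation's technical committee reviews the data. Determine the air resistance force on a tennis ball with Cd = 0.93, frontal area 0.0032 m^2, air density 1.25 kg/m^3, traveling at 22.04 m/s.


Fd = 0.5 * Cd * rho * A * v^2
Fd = 0.5 * 0.93 * 1.25 * 0.0032 * 22.04^2
v^2 = 485.7616
Fd = 0.5 * 0.93 * 1.25 * 0.0032 * 485.7616 = 0.9035 N

0.9035 N


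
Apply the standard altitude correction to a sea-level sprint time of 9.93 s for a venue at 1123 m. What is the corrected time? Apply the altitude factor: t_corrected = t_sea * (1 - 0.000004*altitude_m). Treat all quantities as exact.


Correction factor = 1 - 0.000004 * 1123 = 0.995508
t_corrected = t_sea * factor = 9.93 * 0.995508
t_corrected = 9.8854 s

9.8854 s


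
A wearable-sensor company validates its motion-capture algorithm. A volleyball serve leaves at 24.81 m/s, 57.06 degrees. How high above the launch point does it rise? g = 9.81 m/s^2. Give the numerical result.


H = (v*sin(theta))^2 / (2*g)
vy = v*sin(theta) = 24.81 * sin(57.06 deg) = 20.8216 m/s
H = vy^2 / (2*g) = 433.5372 / (2*9.81)
H = 433.5372 / 19.62 = 22.0967 m

22.0967 m


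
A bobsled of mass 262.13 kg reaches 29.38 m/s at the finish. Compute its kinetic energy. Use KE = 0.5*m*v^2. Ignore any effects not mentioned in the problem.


KE = 0.5 * m * v^2
KE = 0.5 * 262.13 * 29.38^2
KE = 0.5 * 262.13 * 863.1844 = 113133.2634 J

113133.2634 J


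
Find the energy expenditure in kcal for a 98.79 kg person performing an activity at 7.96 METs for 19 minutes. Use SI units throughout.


kcal = MET * mass * time_hr
Convert time: 19 min = 0.3167 hr
kcal = 7.96 * 98.79 * 0.3167
kcal = 249.0167 kcal

249.0167 kcal


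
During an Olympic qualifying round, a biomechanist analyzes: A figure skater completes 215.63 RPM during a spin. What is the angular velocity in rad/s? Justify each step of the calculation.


omega = RPM * 2 * pi / 60
omega = 215.63 * 2 * 3.14159 / 60
omega = 1354.8432 / 60 = 22.5807 rad/s

22.5807 rad/s


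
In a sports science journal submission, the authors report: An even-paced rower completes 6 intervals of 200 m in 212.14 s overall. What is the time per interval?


Split time = total_time / n_laps = 212.14 / 6
Split time = 35.3567 s per lap

35.3567 s


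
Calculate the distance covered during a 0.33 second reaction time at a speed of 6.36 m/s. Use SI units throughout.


d = v * t
d = 6.36 * 0.33
d = 2.0988 m

2.0988 m


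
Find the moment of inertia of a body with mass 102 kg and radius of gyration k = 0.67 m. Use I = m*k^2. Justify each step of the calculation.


I = m * k^2
I = 102 * 0.67^2
I = 102 * 0.4489 = 45.7878 kg*m^2

45.7878 kg*m^2


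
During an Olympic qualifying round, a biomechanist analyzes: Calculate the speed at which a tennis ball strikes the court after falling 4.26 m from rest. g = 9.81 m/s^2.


v = sqrt(2 * g * h)
v = sqrt(2 * 9.81 * 4.26)
v = sqrt(83.5812) = 9.1423 m/s

9.1423 m/s


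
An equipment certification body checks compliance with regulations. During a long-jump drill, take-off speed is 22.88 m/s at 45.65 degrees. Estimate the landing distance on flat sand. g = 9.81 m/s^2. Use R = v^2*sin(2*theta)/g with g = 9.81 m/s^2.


R = v^2 * sin(2*theta) / g
Convert angle to radians: theta = 45.65 deg = 0.7967 rad
sin(2*theta) = sin(1.5935) = 0.9997
R = 22.88^2 * 0.9997 / 9.81
R = 523.4944 * 0.9997 / 9.81 = 53.3496 m

53.3496 m


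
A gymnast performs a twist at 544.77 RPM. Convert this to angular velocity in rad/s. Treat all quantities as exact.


omega = RPM * 2 * pi / 60
omega = 544.77 * 2 * 3.14159 / 60
omega = 3422.8909 / 60 = 57.0482 rad/s

57.0482 rad/s


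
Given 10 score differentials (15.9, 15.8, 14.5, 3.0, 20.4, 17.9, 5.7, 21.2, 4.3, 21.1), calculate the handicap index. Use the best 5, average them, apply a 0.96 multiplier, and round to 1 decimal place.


All differentials: 15.9, 15.8, 14.5, 3.0, 20.4, 17.9, 5.7, 21.2, 4.3, 21.1
Sorted: 3.0, 4.3, 5.7, 14.5, 15.8, 15.9, 17.9, 20.4, 21.1, 21.2
Best 5: 3.0, 4.3, 5.7, 14.5, 15.8
Average of best = 43.3 / 5 = 8.66
Raw index = 8.66 * 0.96 = 8.3136
Handicap index = round(8.3136, 1) = 8.3

8.3


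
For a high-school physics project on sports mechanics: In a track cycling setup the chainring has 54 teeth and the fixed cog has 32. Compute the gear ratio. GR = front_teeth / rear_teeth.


GR = front_teeth / rear_teeth
GR = 54 / 32
GR = 1.6875

1.6875


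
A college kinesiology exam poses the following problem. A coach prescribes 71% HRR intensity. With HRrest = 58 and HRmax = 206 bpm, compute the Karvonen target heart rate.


Target = HRrest + pct*(HRmax - HRrest)
Heart rate reserve = HRmax - HRrest = 206 - 58 = 148 bpm
Fraction = 71% = 0.71
Target = 58 + 0.71 * 148
Target = 58 + 105.08 = 163.08 bpm

163.08 bpm


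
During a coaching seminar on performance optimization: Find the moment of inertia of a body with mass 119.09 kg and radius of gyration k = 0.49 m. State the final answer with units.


I = m * k^2
I = 119.09 * 0.49^2
I = 119.09 * 0.2401 = 28.5935 kg*m^2

28.5935 kg*m^2


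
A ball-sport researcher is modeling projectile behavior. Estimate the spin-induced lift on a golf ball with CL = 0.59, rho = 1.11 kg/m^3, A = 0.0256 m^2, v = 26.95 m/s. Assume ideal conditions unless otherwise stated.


FM = 0.5 * CL * rho * A * v^2
FM = 0.5 * 0.59 * 1.11 * 0.0256 * 26.95^2
v^2 = 726.3025
FM = 0.5 * 0.59 * 1.11 * 0.0256 * 726.3025 = 6.0884 N

6.0884 N


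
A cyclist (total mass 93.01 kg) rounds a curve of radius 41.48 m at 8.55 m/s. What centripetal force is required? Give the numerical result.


Fc = m * v^2 / r
v^2 = 8.55^2 = 73.1025
Fc = 93.01 * 73.1025 / 41.48
Fc = 6799.2635 / 41.48 = 163.9167 N

163.9167 N


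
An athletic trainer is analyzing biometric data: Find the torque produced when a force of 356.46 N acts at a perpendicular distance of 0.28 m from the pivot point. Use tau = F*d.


tau = F * d
tau = 356.46 * 0.28
tau = 99.8088 N*m

99.8088 N*m


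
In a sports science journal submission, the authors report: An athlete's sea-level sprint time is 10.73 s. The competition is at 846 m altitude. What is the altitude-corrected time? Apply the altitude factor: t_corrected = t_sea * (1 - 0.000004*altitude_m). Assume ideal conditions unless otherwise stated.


Correction factor = 1 - 0.000004 * 846 = 0.996616
t_corrected = t_sea * factor = 10.73 * 0.996616
t_corrected = 10.6937 s

10.6937 s


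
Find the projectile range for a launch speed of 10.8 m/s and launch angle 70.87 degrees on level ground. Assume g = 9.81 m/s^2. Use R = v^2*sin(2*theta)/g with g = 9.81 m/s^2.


R = v^2 * sin(2*theta) / g
Convert angle to radians: theta = 70.87 deg = 1.2369 rad
sin(2*theta) = sin(2.4738) = 0.6192
R = 10.8^2 * 0.6192 / 9.81
R = 116.64 * 0.6192 / 9.81 = 7.3626 m

7.3626 m


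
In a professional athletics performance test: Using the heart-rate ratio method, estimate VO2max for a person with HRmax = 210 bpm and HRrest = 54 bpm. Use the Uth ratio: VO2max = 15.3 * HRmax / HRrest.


VO2max = 15.3 * HRmax / HRrest
VO2max = 15.3 * 210 / 54
VO2max = 3213 / 54 = 59.5 mL/kg/min

59.5 mL/kg/min


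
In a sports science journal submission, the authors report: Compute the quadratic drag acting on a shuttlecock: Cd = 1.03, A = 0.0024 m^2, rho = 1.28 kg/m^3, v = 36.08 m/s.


Fd = 0.5 * Cd * rho * A * v^2
Fd = 0.5 * 1.03 * 1.28 * 0.0024 * 36.08^2
v^2 = 1301.7664
Fd = 0.5 * 1.03 * 1.28 * 0.0024 * 1301.7664 = 2.0595 N

2.0595 N


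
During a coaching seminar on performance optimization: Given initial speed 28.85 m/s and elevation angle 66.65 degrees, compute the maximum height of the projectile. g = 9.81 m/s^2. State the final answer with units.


H = (v*sin(theta))^2 / (2*g)
vy = v*sin(theta) = 28.85 * sin(66.65 deg) = 26.4872 m/s
H = vy^2 / (2*g) = 701.5723 / (2*9.81)
H = 701.5723 / 19.62 = 35.758 m

35.758 m


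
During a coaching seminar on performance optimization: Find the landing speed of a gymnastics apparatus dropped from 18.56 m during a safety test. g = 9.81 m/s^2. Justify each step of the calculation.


v = sqrt(2 * g * h)
v = sqrt(2 * 9.81 * 18.56)
v = sqrt(364.1472) = 19.0826 m/s

19.0826 m/s


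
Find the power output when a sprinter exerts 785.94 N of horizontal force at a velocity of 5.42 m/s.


P = F * v
P = 785.94 * 5.42
P = 4259.7948 W

4259.7948 W


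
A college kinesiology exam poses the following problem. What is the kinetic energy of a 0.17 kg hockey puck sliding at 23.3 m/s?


KE = 0.5 * m * v^2
KE = 0.5 * 0.17 * 23.3^2
KE = 0.5 * 0.17 * 542.89 = 46.1457 J

46.1457 J


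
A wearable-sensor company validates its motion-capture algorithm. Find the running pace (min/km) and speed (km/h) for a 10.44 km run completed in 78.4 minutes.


Pace = time / distance = 78.4 min / 10.44 km = 7.5096 min/km
Speed = distance / time_in_hours = 10.44 / 1.3067 hr
Speed = 7.9898 km/h

7.5096 min/km, 7.9898 km/h


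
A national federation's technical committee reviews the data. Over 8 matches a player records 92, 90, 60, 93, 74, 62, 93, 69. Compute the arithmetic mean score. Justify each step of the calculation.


Average = sum / n
Sum = 633
Average = 633 / 8 = 79.125

79.125


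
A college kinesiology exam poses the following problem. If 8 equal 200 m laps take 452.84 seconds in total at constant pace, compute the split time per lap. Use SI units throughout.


Split time = total_time / n_laps = 452.84 / 8
Split time = 56.605 s per lap

56.605 s


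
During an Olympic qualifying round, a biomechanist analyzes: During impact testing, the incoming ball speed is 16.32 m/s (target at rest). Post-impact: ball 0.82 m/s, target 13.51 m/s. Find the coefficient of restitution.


e = (v2_after - v1_after) / (v1_before - v2_before)
Numerator = 13.51 - 0.82 = 12.69
Denominator = 16.32 - 0 = 16.32
e = 12.69 / 16.32 = 0.7776

0.7776


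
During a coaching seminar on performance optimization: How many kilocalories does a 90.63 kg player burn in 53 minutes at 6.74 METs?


kcal = MET * mass * time_hr
Convert time: 53 min = 0.8833 hr
kcal = 6.74 * 90.63 * 0.8833
kcal = 539.5808 kcal

539.5808 kcal


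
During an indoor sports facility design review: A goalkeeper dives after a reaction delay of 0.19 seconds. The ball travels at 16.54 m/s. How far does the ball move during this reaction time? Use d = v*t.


d = v * t
d = 16.54 * 0.19
d = 3.1426 m

3.1426 m


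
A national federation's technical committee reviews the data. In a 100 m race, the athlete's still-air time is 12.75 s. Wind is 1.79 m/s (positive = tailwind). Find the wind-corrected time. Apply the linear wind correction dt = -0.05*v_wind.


dt = -0.05 * v_wind = -0.05 * 1.79 = -0.0895 s
t_corrected = t_still + dt = 12.75 + (-0.0895)
t_corrected = 12.6605 s

12.6605 s


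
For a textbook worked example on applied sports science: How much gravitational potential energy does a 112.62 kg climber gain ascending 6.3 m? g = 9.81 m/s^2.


PE = m * g * h
PE = 112.62 * 9.81 * 6.3
PE = 1104.8022 * 6.3 = 6960.2539 J

6960.2539 J


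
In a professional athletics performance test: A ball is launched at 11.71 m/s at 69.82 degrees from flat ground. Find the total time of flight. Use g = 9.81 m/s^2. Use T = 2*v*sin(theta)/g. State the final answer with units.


T = 2*v*sin(theta)/g
sin(theta) = sin(69.82 deg) = 0.9386
T = 2*11.71*0.9386 / 9.81
T = 21.9823 / 9.81 = 2.2408 s

2.2408 s


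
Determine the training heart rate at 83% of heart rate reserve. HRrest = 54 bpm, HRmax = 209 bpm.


Target = HRrest + pct*(HRmax - HRrest)
Heart rate reserve = HRmax - HRrest = 209 - 54 = 155 bpm
Fraction = 83% = 0.83
Target = 54 + 0.83 * 155
Target = 54 + 128.65 = 182.65 bpm

182.65 bpm


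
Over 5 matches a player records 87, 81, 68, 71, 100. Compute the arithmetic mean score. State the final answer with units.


Average = sum / n
Sum = 407
Average = 407 / 5 = 81.4

81.4


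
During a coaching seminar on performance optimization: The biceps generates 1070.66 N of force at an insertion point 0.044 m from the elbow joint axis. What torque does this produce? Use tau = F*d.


tau = F * d
tau = 1070.66 * 0.044
tau = 47.109 N*m

47.109 N*m


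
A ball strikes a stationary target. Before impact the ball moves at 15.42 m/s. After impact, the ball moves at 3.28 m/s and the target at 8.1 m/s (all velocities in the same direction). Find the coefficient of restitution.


e = (v2_after - v1_after) / (v1_before - v2_before)
Numerator = 8.1 - 3.28 = 4.82
Denominator = 15.42 - 0 = 15.42
e = 4.82 / 15.42 = 0.3126

0.3126


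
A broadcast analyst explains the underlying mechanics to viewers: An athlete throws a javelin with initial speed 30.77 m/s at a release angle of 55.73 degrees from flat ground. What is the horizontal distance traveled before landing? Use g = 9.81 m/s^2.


R = v^2 * sin(2*theta) / g
Convert angle to radians: theta = 55.73 deg = 0.9727 rad
sin(2*theta) = sin(1.9453) = 0.9307
R = 30.77^2 * 0.9307 / 9.81
R = 946.7929 * 0.9307 / 9.81 = 89.8221 m

89.8221 m


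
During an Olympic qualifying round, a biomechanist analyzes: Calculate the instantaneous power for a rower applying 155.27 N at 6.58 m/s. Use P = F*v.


P = F * v
P = 155.27 * 6.58
P = 1021.6766 W

1021.6766 W


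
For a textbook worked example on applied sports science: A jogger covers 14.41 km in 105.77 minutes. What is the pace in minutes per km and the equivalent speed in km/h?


Pace = time / distance = 105.77 min / 14.41 km = 7.34 min/km
Speed = distance / time_in_hours = 14.41 / 1.7628 hr
Speed = 8.1743 km/h

7.34 min/km, 8.1743 km/h


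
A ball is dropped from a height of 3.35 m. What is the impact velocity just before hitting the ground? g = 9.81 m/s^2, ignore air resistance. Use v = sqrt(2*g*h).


v = sqrt(2 * g * h)
v = sqrt(2 * 9.81 * 3.35)
v = sqrt(65.727) = 8.1072 m/s

8.1072 m/s


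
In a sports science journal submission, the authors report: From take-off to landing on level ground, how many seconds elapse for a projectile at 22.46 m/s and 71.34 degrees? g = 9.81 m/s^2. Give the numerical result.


T = 2*v*sin(theta)/g
sin(theta) = sin(71.34 deg) = 0.9474
T = 2*22.46*0.9474 / 9.81
T = 42.5587 / 9.81 = 4.3383 s

4.3383 s
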